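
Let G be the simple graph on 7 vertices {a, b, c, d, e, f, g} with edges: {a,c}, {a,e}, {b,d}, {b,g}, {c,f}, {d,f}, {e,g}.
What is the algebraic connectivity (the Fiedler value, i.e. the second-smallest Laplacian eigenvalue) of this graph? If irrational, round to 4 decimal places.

0.7530

Reading degrees in the order [a, b, c, d, e, f, g] gives [2, 2, 2, 2, 2, 2, 2]; set D = diag(2, 2, 2, 2, 2, 2, 2) and form L = D - A. Computing the eigenvalues of L and sorting gives [0, 0.7530, 0.7530, 2.4450, 2.4450, 3.8019, 3.8019]. The Fiedler value lambda_2 = 0.7530 is strictly positive, so the graph is connected. The largest eigenvalue, 3.8019, is at most the vertex count 7.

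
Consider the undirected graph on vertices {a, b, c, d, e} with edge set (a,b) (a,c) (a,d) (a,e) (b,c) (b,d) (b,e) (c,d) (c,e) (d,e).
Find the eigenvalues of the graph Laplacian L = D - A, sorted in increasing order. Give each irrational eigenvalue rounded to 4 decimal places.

[0, 5, 5, 5, 5]

Reading degrees in the order [a, b, c, d, e] gives [4, 4, 4, 4, 4]; set D = diag(4, 4, 4, 4, 4) and form L = D - A. The multiplicity of 0 as a Laplacian eigenvalue equals the number of connected components. The largest eigenvalue, 5, is at most the vertex count 5.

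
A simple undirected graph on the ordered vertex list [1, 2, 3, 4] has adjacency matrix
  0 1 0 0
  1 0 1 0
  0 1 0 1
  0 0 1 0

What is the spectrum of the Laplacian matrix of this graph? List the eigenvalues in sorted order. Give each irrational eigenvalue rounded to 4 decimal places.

Reading degrees in the order [1, 2, 3, 4] gives [1, 2, 2, 1]; set D = diag(1, 2, 2, 1) and form L = D - A. The multiplicity of 0 as a Laplacian eigenvalue equals the number of connected components. The single zero eigenvalue shows the graph is connected. The eigenvalues sum to 6, which equals trace(L) = 2|E|.

[0, 0.5858, 2, 3.4142]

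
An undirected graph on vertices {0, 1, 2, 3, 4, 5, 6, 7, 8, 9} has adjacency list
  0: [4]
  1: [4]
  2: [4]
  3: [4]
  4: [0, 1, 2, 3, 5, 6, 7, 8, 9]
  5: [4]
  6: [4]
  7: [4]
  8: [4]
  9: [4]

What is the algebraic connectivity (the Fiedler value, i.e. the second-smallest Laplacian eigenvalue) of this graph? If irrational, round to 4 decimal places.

1

Reading degrees in the order [0, 1, 2, 3, 4, 5, 6, 7, 8, 9] gives [1, 1, 1, 1, 9, 1, 1, 1, 1, 1]; set D = diag(1, 1, 1, 1, 9, 1, 1, 1, 1, 1) and form L = D - A. The sorted Laplacian eigenvalues are [0, 1, 1, 1, 1, 1, 1, 1, 1, 10]; the algebraic connectivity is the second entry, 1. The eigenvalues sum to 18, which equals trace(L) = 2|E|.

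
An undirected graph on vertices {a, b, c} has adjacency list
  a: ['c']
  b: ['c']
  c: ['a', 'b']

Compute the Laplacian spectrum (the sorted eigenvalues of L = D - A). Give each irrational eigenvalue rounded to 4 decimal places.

With the vertex order [a, b, c], the degrees are [1, 1, 2], giving D = diag(1, 1, 2) and L = D - A. The multiplicity of 0 as a Laplacian eigenvalue equals the number of connected components. The single zero eigenvalue shows the graph is connected. There is one zero in the spectrum, matching the 1 component.

[0, 1, 3]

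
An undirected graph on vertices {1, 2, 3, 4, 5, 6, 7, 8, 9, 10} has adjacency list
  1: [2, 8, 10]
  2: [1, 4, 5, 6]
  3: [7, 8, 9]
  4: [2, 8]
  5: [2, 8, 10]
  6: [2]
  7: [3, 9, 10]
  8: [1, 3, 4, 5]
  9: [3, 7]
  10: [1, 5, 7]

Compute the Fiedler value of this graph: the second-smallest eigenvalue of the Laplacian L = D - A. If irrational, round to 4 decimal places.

0.5353

With the vertex order [1, 2, 3, 4, 5, 6, 7, 8, 9, 10], the degrees are [3, 4, 3, 2, 3, 1, 3, 4, 2, 3], giving D = diag(3, 4, 3, 2, 3, 1, 3, 4, 2, 3) and L = D - A. Computing the eigenvalues of L and sorting gives [0, 0.5353, 1.0981, 1.7360, 3, 3, 3.2384, 4.3090, 4.8274, 6.2558]. The Fiedler value lambda_2 = 0.5353 is strictly positive, so the graph is connected.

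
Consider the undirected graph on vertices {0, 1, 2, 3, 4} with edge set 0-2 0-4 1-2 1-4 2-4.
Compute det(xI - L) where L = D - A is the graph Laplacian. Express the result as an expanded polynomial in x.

Reading degrees in the order [0, 1, 2, 3, 4] gives [2, 2, 3, 0, 3]; set D = diag(2, 2, 3, 0, 3) and form L = D - A. Computing det(xI - L) by cofactor expansion (or equivalently via sum-over-permutations) gives x^5 - 10x^4 + 32x^3 - 32x^2. Since p(0) = det(-L) = 0, x divides p(x).

x^5 - 10x^4 + 32x^3 - 32x^2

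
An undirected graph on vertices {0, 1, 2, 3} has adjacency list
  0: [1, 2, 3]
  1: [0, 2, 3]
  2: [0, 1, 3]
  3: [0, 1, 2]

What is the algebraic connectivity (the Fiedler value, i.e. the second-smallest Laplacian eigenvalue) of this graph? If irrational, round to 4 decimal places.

4

Reading degrees in the order [0, 1, 2, 3] gives [3, 3, 3, 3]; set D = diag(3, 3, 3, 3) and form L = D - A. Computing the eigenvalues of L and sorting gives [0, 4, 4, 4]. The Fiedler value lambda_2 = 4 is strictly positive, so the graph is connected.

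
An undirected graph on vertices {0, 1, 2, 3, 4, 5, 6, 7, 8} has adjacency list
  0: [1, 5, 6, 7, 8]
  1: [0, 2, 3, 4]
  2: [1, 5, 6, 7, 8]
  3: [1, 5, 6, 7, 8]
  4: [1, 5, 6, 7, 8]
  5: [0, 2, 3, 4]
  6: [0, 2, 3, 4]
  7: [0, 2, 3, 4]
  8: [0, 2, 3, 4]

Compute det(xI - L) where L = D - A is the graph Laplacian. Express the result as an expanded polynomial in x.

With the vertex order [0, 1, 2, 3, 4, 5, 6, 7, 8], the degrees are [5, 4, 5, 5, 5, 4, 4, 4, 4], giving D = diag(5, 4, 5, 5, 5, 4, 4, 4, 4) and L = D - A. L has integer entries, so p(x) = det(xI - L) has integer coefficients. Expanding the determinant yields x^9 - 40x^8 + 690x^7 - 6720x^6 + 40485x^5 - 154704x^4 + 366560x^3 - 492800x^2 + 288000x. The coefficient of x^8 equals -trace(L) = -40, matching the sum of degrees. The eigenvalues sum to 40, which equals trace(L) = 2|E|.

x^9 - 40x^8 + 690x^7 - 6720x^6 + 40485x^5 - 154704x^4 + 366560x^3 - 492800x^2 + 288000x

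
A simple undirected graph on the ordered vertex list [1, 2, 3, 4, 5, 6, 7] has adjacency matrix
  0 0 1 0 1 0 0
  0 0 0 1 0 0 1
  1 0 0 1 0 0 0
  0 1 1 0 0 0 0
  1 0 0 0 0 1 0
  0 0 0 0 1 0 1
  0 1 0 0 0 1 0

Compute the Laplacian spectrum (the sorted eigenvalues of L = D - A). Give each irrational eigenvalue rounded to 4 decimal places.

[0, 0.7530, 0.7530, 2.4450, 2.4450, 3.8019, 3.8019]

With the vertex order [1, 2, 3, 4, 5, 6, 7], the degrees are [2, 2, 2, 2, 2, 2, 2], giving D = diag(2, 2, 2, 2, 2, 2, 2) and L = D - A. L is symmetric positive semidefinite, so every eigenvalue is real and nonnegative. The largest eigenvalue, 3.8019, is at most the vertex count 7.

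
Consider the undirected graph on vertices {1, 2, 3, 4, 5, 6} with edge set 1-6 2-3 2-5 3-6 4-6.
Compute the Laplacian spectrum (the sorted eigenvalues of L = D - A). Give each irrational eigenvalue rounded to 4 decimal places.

Reading degrees in the order [1, 2, 3, 4, 5, 6] gives [1, 2, 2, 1, 1, 3]; set D = diag(1, 2, 2, 1, 1, 3) and form L = D - A. Since every row of L sums to 0, the all-ones vector is in the kernel and 0 is an eigenvalue. The single zero eigenvalue shows the graph is connected. There is one zero in the spectrum, matching the 1 component. The largest eigenvalue, 4.2143, is at most the vertex count 6.

[0, 0.3249, 1, 1.4608, 3, 4.2143]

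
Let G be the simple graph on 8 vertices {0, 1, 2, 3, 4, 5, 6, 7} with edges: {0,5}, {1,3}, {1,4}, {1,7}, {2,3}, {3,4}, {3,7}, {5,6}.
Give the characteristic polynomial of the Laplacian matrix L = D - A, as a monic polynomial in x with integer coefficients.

x^8 - 16x^7 + 100x^6 - 310x^5 + 499x^4 - 394x^3 + 120x^2

Reading degrees in the order [0, 1, 2, 3, 4, 5, 6, 7] gives [1, 3, 1, 4, 2, 2, 1, 2]; set D = diag(1, 3, 1, 4, 2, 2, 1, 2) and form L = D - A. Computing det(xI - L) by cofactor expansion (or equivalently via sum-over-permutations) gives x^8 - 16x^7 + 100x^6 - 310x^5 + 499x^4 - 394x^3 + 120x^2. The coefficient of x^7 equals -trace(L) = -16, matching the sum of degrees. There are 2 zeros in the spectrum, matching the 2 components.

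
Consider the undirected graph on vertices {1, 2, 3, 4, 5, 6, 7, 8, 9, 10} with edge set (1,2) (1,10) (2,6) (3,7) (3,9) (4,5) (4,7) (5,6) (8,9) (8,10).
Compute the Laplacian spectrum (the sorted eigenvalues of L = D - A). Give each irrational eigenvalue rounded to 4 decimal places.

With the vertex order [1, 2, 3, 4, 5, 6, 7, 8, 9, 10], the degrees are [2, 2, 2, 2, 2, 2, 2, 2, 2, 2], giving D = diag(2, 2, 2, 2, 2, 2, 2, 2, 2, 2) and L = D - A. Since every row of L sums to 0, the all-ones vector is in the kernel and 0 is an eigenvalue. The single zero eigenvalue shows the graph is connected. By the matrix-tree theorem the graph has (1/10) * product of the nonzero eigenvalues = 10 spanning trees.

[0, 0.3820, 0.3820, 1.3820, 1.3820, 2.6180, 2.6180, 3.6180, 3.6180, 4]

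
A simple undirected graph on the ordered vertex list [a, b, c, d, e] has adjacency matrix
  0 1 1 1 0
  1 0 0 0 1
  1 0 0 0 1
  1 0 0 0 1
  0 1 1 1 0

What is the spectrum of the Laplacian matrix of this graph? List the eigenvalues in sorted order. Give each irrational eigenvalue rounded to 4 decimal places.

Each diagonal entry of L is the vertex degree and each off-diagonal entry is -1 where an edge is present, 0 otherwise; in the order [a, b, c, d, e] the diagonal is [3, 2, 2, 2, 3]. Diagonalising L (or applying a numerical eigensolver to the 5x5 matrix) gives the spectrum above.

[0, 2, 2, 3, 5]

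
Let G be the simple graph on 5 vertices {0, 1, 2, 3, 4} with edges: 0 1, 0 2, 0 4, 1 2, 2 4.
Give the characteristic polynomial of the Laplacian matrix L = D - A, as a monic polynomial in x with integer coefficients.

x^5 - 10x^4 + 32x^3 - 32x^2

Each diagonal entry of L is the vertex degree and each off-diagonal entry is -1 where an edge is present, 0 otherwise; in the order [0, 1, 2, 3, 4] the diagonal is [3, 2, 3, 0, 2]. Computing det(xI - L) by cofactor expansion (or equivalently via sum-over-permutations) gives x^5 - 10x^4 + 32x^3 - 32x^2. The coefficient of x^4 equals -trace(L) = -10, matching the sum of degrees. There are 2 zeros in the spectrum, matching the 2 components. The largest eigenvalue, 4, is at most the vertex count 5.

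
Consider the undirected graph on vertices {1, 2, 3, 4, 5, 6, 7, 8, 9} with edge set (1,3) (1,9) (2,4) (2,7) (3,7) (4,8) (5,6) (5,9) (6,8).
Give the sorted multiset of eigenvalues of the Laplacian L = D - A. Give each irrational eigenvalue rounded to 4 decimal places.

[0, 0.4679, 0.4679, 1.6527, 1.6527, 3, 3, 3.8794, 3.8794]

With the vertex order [1, 2, 3, 4, 5, 6, 7, 8, 9], the degrees are [2, 2, 2, 2, 2, 2, 2, 2, 2], giving D = diag(2, 2, 2, 2, 2, 2, 2, 2, 2) and L = D - A. L is symmetric positive semidefinite, so every eigenvalue is real and nonnegative. There is one zero in the spectrum, matching the 1 component.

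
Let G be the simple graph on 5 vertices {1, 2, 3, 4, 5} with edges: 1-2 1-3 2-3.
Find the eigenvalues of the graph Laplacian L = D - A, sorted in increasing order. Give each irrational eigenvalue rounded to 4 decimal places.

Reading degrees in the order [1, 2, 3, 4, 5] gives [2, 2, 2, 0, 0]; set D = diag(2, 2, 2, 0, 0) and form L = D - A. L is symmetric positive semidefinite, so every eigenvalue is real and nonnegative. The 3 zero eigenvalues correspond to the 3 connected components.

[0, 0, 0, 3, 3]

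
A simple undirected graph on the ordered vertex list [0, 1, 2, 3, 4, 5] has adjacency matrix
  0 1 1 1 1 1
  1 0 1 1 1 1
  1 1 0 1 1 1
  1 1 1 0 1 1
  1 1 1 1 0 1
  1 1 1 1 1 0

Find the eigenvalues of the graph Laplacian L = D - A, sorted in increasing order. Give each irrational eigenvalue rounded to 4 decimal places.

Each diagonal entry of L is the vertex degree and each off-diagonal entry is -1 where an edge is present, 0 otherwise; in the order [0, 1, 2, 3, 4, 5] the diagonal is [5, 5, 5, 5, 5, 5]. Since every row of L sums to 0, the all-ones vector is in the kernel and 0 is an eigenvalue. The single zero eigenvalue shows the graph is connected.

[0, 6, 6, 6, 6, 6]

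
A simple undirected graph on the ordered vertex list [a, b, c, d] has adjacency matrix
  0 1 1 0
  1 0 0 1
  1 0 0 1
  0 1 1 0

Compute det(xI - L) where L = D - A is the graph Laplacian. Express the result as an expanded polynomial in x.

x^4 - 8x^3 + 20x^2 - 16x

With the vertex order [a, b, c, d], the degrees are [2, 2, 2, 2], giving D = diag(2, 2, 2, 2) and L = D - A. The eigenvalues of L are [0, 2, 2, 4]; the characteristic polynomial is the product of (x - lambda_i), which multiplies out to x^4 - 8x^3 + 20x^2 - 16x. The constant term is 0 because L is singular (the all-ones vector lies in its kernel). The largest eigenvalue, 4, is at most the vertex count 4. There is one zero in the spectrum, matching the 1 component.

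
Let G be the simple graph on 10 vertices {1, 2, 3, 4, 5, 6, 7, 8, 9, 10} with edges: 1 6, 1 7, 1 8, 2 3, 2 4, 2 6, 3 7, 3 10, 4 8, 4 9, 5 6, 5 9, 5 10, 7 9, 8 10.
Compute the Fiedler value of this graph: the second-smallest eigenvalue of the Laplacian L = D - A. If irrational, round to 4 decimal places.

2

Each diagonal entry of L is the vertex degree and each off-diagonal entry is -1 where an edge is present, 0 otherwise; in the order [1, 2, 3, 4, 5, 6, 7, 8, 9, 10] the diagonal is [3, 3, 3, 3, 3, 3, 3, 3, 3, 3]. The sorted Laplacian eigenvalues are [0, 2, 2, 2, 2, 2, 5, 5, 5, 5]; the algebraic connectivity is the second entry, 2. By the matrix-tree theorem the graph has (1/10) * product of the nonzero eigenvalues = 2000 spanning trees. The eigenvalues sum to 30, which equals trace(L) = 2|E|.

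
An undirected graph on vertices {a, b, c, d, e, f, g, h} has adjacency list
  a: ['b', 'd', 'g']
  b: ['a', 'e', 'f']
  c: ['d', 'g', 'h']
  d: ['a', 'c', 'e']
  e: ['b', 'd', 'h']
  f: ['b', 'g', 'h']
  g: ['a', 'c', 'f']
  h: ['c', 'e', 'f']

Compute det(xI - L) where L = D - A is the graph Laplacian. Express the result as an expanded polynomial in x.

With the vertex order [a, b, c, d, e, f, g, h], the degrees are [3, 3, 3, 3, 3, 3, 3, 3], giving D = diag(3, 3, 3, 3, 3, 3, 3, 3) and L = D - A. Computing det(xI - L) by cofactor expansion (or equivalently via sum-over-permutations) gives x^8 - 24x^7 + 240x^6 - 1296x^5 + 4080x^4 - 7488x^3 + 7424x^2 - 3072x. The coefficient of x^7 equals -trace(L) = -24, matching the sum of degrees. There is one zero in the spectrum, matching the 1 component. The eigenvalues sum to 24, which equals trace(L) = 2|E|.

x^8 - 24x^7 + 240x^6 - 1296x^5 + 4080x^4 - 7488x^3 + 7424x^2 - 3072x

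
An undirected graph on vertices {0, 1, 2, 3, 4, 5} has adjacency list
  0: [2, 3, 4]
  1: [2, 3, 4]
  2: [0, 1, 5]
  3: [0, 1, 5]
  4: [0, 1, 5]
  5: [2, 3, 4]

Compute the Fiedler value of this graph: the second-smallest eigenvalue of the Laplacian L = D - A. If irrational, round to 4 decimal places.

3

Reading degrees in the order [0, 1, 2, 3, 4, 5] gives [3, 3, 3, 3, 3, 3]; set D = diag(3, 3, 3, 3, 3, 3) and form L = D - A. The smallest Laplacian eigenvalue is always 0. The next one, lambda_2 = 3, measures how hard the graph is to disconnect: larger values mean better connectivity. By the matrix-tree theorem the graph has (1/6) * product of the nonzero eigenvalues = 81 spanning trees.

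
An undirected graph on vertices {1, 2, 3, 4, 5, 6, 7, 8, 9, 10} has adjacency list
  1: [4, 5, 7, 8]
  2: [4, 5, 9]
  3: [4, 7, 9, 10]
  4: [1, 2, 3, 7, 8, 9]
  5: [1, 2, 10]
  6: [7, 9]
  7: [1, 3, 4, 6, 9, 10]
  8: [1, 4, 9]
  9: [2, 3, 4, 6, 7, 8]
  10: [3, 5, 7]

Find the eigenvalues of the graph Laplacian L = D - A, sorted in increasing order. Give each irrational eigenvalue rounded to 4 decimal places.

Each diagonal entry of L is the vertex degree and each off-diagonal entry is -1 where an edge is present, 0 otherwise; in the order [1, 2, 3, 4, 5, 6, 7, 8, 9, 10] the diagonal is [4, 3, 4, 6, 3, 2, 6, 3, 6, 3]. The multiplicity of 0 as a Laplacian eigenvalue equals the number of connected components. The single zero eigenvalue shows the graph is connected. There is one zero in the spectrum, matching the 1 component.

[0, 1.6432, 2.0832, 2.4952, 3.0360, 4.2173, 5.0563, 6.5974, 7.2633, 7.6081]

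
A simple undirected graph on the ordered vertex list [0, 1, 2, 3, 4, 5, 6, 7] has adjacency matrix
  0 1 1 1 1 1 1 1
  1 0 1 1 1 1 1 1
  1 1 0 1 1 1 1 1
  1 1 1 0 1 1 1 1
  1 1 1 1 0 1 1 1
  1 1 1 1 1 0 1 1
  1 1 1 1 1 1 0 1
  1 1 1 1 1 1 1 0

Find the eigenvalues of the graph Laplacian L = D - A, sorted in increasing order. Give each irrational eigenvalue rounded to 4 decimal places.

[0, 8, 8, 8, 8, 8, 8, 8]

Each diagonal entry of L is the vertex degree and each off-diagonal entry is -1 where an edge is present, 0 otherwise; in the order [0, 1, 2, 3, 4, 5, 6, 7] the diagonal is [7, 7, 7, 7, 7, 7, 7, 7]. Since every row of L sums to 0, the all-ones vector is in the kernel and 0 is an eigenvalue. The single zero eigenvalue shows the graph is connected.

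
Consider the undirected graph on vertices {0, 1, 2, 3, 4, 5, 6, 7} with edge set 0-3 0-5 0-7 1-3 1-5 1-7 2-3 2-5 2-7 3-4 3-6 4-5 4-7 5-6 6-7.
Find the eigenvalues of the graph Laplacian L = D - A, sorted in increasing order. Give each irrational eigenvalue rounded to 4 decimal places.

Each diagonal entry of L is the vertex degree and each off-diagonal entry is -1 where an edge is present, 0 otherwise; in the order [0, 1, 2, 3, 4, 5, 6, 7] the diagonal is [3, 3, 3, 5, 3, 5, 3, 5]. Since every row of L sums to 0, the all-ones vector is in the kernel and 0 is an eigenvalue. The single zero eigenvalue shows the graph is connected. By the matrix-tree theorem the graph has (1/8) * product of the nonzero eigenvalues = 2025 spanning trees. The largest eigenvalue, 8, is at most the vertex count 8.

[0, 3, 3, 3, 3, 5, 5, 8]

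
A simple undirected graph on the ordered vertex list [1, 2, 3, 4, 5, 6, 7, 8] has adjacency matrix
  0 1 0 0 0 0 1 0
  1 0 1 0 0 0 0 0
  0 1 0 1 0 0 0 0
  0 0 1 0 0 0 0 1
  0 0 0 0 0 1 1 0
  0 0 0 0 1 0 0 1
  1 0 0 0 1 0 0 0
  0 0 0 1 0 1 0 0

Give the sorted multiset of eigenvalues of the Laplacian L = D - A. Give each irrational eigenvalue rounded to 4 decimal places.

[0, 0.5858, 0.5858, 2, 2, 3.4142, 3.4142, 4]

Each diagonal entry of L is the vertex degree and each off-diagonal entry is -1 where an edge is present, 0 otherwise; in the order [1, 2, 3, 4, 5, 6, 7, 8] the diagonal is [2, 2, 2, 2, 2, 2, 2, 2]. L is symmetric positive semidefinite, so every eigenvalue is real and nonnegative.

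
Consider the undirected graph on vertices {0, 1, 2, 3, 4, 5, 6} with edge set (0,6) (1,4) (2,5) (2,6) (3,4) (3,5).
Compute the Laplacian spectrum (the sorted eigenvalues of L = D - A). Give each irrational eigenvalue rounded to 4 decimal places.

Each diagonal entry of L is the vertex degree and each off-diagonal entry is -1 where an edge is present, 0 otherwise; in the order [0, 1, 2, 3, 4, 5, 6] the diagonal is [1, 1, 2, 2, 2, 2, 2]. L is symmetric positive semidefinite, so every eigenvalue is real and nonnegative. The largest eigenvalue, 3.8019, is at most the vertex count 7. The eigenvalues sum to 12, which equals trace(L) = 2|E|.

[0, 0.1981, 0.7530, 1.5550, 2.4450, 3.2470, 3.8019]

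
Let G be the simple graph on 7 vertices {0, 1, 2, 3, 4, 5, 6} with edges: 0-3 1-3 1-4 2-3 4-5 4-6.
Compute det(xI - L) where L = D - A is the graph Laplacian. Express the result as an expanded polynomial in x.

x^7 - 12x^6 + 53x^5 - 108x^4 + 107x^3 - 48x^2 + 7x

Each diagonal entry of L is the vertex degree and each off-diagonal entry is -1 where an edge is present, 0 otherwise; in the order [0, 1, 2, 3, 4, 5, 6] the diagonal is [1, 2, 1, 3, 3, 1, 1]. L has integer entries, so p(x) = det(xI - L) has integer coefficients. Expanding the determinant yields x^7 - 12x^6 + 53x^5 - 108x^4 + 107x^3 - 48x^2 + 7x. The constant term is 0 because L is singular (the all-ones vector lies in its kernel).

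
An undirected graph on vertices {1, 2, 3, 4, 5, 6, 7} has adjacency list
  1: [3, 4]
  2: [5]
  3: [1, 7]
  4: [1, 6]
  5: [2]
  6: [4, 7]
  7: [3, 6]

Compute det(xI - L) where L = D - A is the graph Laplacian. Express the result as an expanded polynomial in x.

Reading degrees in the order [1, 2, 3, 4, 5, 6, 7] gives [2, 1, 2, 2, 1, 2, 2]; set D = diag(2, 1, 2, 2, 1, 2, 2) and form L = D - A. Computing det(xI - L) by cofactor expansion (or equivalently via sum-over-permutations) gives x^7 - 12x^6 + 55x^5 - 120x^4 + 125x^3 - 50x^2. The coefficient of x^6 equals -trace(L) = -12, matching the sum of degrees. The eigenvalues sum to 12, which equals trace(L) = 2|E|. There are 2 zeros in the spectrum, matching the 2 components.

x^7 - 12x^6 + 55x^5 - 120x^4 + 125x^3 - 50x^2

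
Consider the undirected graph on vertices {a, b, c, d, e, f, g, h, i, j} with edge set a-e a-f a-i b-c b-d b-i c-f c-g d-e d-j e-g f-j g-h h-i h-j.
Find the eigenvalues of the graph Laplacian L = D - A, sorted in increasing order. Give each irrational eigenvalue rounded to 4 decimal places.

Each diagonal entry of L is the vertex degree and each off-diagonal entry is -1 where an edge is present, 0 otherwise; in the order [a, b, c, d, e, f, g, h, i, j] the diagonal is [3, 3, 3, 3, 3, 3, 3, 3, 3, 3]. L is symmetric positive semidefinite, so every eigenvalue is real and nonnegative.

[0, 2, 2, 2, 2, 2, 5, 5, 5, 5]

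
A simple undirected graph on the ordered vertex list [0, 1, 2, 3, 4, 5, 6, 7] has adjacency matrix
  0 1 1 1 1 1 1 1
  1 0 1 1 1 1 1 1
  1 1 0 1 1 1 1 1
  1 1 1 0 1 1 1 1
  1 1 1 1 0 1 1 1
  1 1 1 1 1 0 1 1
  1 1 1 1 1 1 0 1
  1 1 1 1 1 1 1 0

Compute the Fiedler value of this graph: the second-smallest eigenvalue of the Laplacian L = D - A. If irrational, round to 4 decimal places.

8

Reading degrees in the order [0, 1, 2, 3, 4, 5, 6, 7] gives [7, 7, 7, 7, 7, 7, 7, 7]; set D = diag(7, 7, 7, 7, 7, 7, 7, 7) and form L = D - A. The smallest Laplacian eigenvalue is always 0. The next one, lambda_2 = 8, measures how hard the graph is to disconnect: larger values mean better connectivity.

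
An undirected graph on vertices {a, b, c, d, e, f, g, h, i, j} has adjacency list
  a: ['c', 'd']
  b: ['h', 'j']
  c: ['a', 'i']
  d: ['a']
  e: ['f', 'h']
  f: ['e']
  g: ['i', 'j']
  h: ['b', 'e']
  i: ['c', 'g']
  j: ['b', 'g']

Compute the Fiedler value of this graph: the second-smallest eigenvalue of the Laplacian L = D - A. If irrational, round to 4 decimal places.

With the vertex order [a, b, c, d, e, f, g, h, i, j], the degrees are [2, 2, 2, 1, 2, 1, 2, 2, 2, 2], giving D = diag(2, 2, 2, 1, 2, 1, 2, 2, 2, 2) and L = D - A. Computing the eigenvalues of L and sorting gives [0, 0.0979, 0.3820, 0.8244, 1.3820, 2, 2.6180, 3.1756, 3.6180, 3.9021]. The Fiedler value lambda_2 = 0.0979 is strictly positive, so the graph is connected. The largest eigenvalue, 3.9021, is at most the vertex count 10.

0.0979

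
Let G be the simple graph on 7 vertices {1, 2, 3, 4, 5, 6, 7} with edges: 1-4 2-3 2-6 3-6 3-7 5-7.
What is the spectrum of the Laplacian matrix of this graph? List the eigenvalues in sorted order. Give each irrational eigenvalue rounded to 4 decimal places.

[0, 0, 0.5188, 2, 2.3111, 3, 4.1701]

Reading degrees in the order [1, 2, 3, 4, 5, 6, 7] gives [1, 2, 3, 1, 1, 2, 2]; set D = diag(1, 2, 3, 1, 1, 2, 2) and form L = D - A. L is symmetric positive semidefinite, so every eigenvalue is real and nonnegative. The 2 zero eigenvalues correspond to the 2 connected components. The largest eigenvalue, 4.1701, is at most the vertex count 7.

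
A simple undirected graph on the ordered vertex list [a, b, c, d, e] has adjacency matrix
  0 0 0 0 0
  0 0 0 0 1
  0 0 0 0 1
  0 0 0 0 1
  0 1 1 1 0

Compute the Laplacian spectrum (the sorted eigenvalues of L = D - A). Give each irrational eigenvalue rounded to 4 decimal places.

[0, 0, 1, 1, 4]

Each diagonal entry of L is the vertex degree and each off-diagonal entry is -1 where an edge is present, 0 otherwise; in the order [a, b, c, d, e] the diagonal is [0, 1, 1, 1, 3]. Since every row of L sums to 0, the all-ones vector is in the kernel and 0 is an eigenvalue. The 2 zero eigenvalues correspond to the 2 connected components. The largest eigenvalue, 4, is at most the vertex count 5. There are 2 zeros in the spectrum, matching the 2 components.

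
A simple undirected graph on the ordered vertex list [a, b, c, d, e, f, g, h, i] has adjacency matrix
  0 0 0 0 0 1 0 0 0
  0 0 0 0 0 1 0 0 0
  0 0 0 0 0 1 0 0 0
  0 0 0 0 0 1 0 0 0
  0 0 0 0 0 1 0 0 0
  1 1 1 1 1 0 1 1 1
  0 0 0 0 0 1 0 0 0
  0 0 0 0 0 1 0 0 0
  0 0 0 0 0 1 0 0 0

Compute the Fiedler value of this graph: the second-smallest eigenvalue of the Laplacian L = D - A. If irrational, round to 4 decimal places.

1

With the vertex order [a, b, c, d, e, f, g, h, i], the degrees are [1, 1, 1, 1, 1, 8, 1, 1, 1], giving D = diag(1, 1, 1, 1, 1, 8, 1, 1, 1) and L = D - A. The sorted Laplacian eigenvalues are [0, 1, 1, 1, 1, 1, 1, 1, 9]; the algebraic connectivity is the second entry, 1.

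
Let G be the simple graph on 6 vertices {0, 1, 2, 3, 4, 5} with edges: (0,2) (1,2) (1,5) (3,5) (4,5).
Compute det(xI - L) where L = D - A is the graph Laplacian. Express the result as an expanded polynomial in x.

x^6 - 10x^5 + 35x^4 - 52x^3 + 32x^2 - 6x

With the vertex order [0, 1, 2, 3, 4, 5], the degrees are [1, 2, 2, 1, 1, 3], giving D = diag(1, 2, 2, 1, 1, 3) and L = D - A. L has integer entries, so p(x) = det(xI - L) has integer coefficients. Expanding the determinant yields x^6 - 10x^5 + 35x^4 - 52x^3 + 32x^2 - 6x. Since p(0) = det(-L) = 0, x divides p(x).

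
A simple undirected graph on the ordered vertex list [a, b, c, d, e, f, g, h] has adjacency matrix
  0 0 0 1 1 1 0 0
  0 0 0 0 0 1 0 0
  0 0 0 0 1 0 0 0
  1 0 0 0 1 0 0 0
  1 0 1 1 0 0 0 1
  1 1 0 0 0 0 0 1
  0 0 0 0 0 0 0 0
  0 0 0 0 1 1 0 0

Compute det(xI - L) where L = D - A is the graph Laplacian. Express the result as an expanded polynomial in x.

x^8 - 16x^7 + 98x^6 - 290x^5 + 431x^4 - 302x^3 + 77x^2

Each diagonal entry of L is the vertex degree and each off-diagonal entry is -1 where an edge is present, 0 otherwise; in the order [a, b, c, d, e, f, g, h] the diagonal is [3, 1, 1, 2, 4, 3, 0, 2]. L has integer entries, so p(x) = det(xI - L) has integer coefficients. Expanding the determinant yields x^8 - 16x^7 + 98x^6 - 290x^5 + 431x^4 - 302x^3 + 77x^2. The constant term is 0 because L is singular (the all-ones vector lies in its kernel). There are 2 zeros in the spectrum, matching the 2 components.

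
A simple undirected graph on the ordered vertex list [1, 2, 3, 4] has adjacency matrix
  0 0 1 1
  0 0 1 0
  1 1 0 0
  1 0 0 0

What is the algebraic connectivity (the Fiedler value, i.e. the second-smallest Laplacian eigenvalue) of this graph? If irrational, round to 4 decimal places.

0.5858

Each diagonal entry of L is the vertex degree and each off-diagonal entry is -1 where an edge is present, 0 otherwise; in the order [1, 2, 3, 4] the diagonal is [2, 1, 2, 1]. Computing the eigenvalues of L and sorting gives [0, 0.5858, 2, 3.4142]. The Fiedler value lambda_2 = 0.5858 is strictly positive, so the graph is connected. By the matrix-tree theorem the graph has (1/4) * product of the nonzero eigenvalues = 1 spanning tree.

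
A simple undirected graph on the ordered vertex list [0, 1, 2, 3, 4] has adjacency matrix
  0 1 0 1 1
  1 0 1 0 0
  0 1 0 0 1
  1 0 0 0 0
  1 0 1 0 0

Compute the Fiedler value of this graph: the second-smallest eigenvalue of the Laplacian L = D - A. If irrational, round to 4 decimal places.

0.8299

With the vertex order [0, 1, 2, 3, 4], the degrees are [3, 2, 2, 1, 2], giving D = diag(3, 2, 2, 1, 2) and L = D - A. The sorted Laplacian eigenvalues are [0, 0.8299, 2, 2.6889, 4.4812]; the algebraic connectivity is the second entry, 0.8299. By the matrix-tree theorem the graph has (1/5) * product of the nonzero eigenvalues = 4 spanning trees.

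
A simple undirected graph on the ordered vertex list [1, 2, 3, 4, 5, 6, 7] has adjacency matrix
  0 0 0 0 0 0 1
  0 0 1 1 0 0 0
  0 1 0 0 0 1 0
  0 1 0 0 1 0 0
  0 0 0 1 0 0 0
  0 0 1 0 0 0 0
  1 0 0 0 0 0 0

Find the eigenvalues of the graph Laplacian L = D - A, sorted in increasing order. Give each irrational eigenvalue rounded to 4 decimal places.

[0, 0, 0.3820, 1.3820, 2, 2.6180, 3.6180]

Reading degrees in the order [1, 2, 3, 4, 5, 6, 7] gives [1, 2, 2, 2, 1, 1, 1]; set D = diag(1, 2, 2, 2, 1, 1, 1) and form L = D - A. L is symmetric positive semidefinite, so every eigenvalue is real and nonnegative. The 2 zero eigenvalues correspond to the 2 connected components. There are 2 zeros in the spectrum, matching the 2 components.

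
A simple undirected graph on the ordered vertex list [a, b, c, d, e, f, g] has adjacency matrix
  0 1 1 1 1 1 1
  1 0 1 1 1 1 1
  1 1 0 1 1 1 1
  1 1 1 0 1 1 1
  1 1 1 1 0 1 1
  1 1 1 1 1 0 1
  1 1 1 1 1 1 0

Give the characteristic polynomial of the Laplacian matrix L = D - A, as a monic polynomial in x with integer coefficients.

x^7 - 42x^6 + 735x^5 - 6860x^4 + 36015x^3 - 100842x^2 + 117649x

With the vertex order [a, b, c, d, e, f, g], the degrees are [6, 6, 6, 6, 6, 6, 6], giving D = diag(6, 6, 6, 6, 6, 6, 6) and L = D - A. Computing det(xI - L) by cofactor expansion (or equivalently via sum-over-permutations) gives x^7 - 42x^6 + 735x^5 - 6860x^4 + 36015x^3 - 100842x^2 + 117649x. The coefficient of x^6 equals -trace(L) = -42, matching the sum of degrees. There is one zero in the spectrum, matching the 1 component.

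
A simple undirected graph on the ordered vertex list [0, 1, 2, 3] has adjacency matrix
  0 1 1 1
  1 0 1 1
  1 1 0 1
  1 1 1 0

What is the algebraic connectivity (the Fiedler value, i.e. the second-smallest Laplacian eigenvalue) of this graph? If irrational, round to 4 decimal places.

4

Reading degrees in the order [0, 1, 2, 3] gives [3, 3, 3, 3]; set D = diag(3, 3, 3, 3) and form L = D - A. The sorted Laplacian eigenvalues are [0, 4, 4, 4]; the algebraic connectivity is the second entry, 4. The largest eigenvalue, 4, is at most the vertex count 4.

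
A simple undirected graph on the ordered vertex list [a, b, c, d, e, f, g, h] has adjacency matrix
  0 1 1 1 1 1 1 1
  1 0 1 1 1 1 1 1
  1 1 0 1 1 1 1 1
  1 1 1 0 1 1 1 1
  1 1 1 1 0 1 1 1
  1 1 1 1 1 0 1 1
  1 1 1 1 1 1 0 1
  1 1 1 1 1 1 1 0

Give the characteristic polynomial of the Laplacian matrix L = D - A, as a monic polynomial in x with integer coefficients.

x^8 - 56x^7 + 1344x^6 - 17920x^5 + 143360x^4 - 688128x^3 + 1835008x^2 - 2097152x

With the vertex order [a, b, c, d, e, f, g, h], the degrees are [7, 7, 7, 7, 7, 7, 7, 7], giving D = diag(7, 7, 7, 7, 7, 7, 7, 7) and L = D - A. The eigenvalues of L are [0, 8, 8, 8, 8, 8, 8, 8]; the characteristic polynomial is the product of (x - lambda_i), which multiplies out to x^8 - 56x^7 + 1344x^6 - 17920x^5 + 143360x^4 - 688128x^3 + 1835008x^2 - 2097152x. The constant term is 0 because L is singular (the all-ones vector lies in its kernel). The largest eigenvalue, 8, is at most the vertex count 8.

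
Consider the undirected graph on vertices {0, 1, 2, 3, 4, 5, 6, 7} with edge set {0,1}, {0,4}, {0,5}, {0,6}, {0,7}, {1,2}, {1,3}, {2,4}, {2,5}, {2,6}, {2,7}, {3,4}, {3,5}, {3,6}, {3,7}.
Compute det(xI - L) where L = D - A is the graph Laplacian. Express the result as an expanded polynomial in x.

Each diagonal entry of L is the vertex degree and each off-diagonal entry is -1 where an edge is present, 0 otherwise; in the order [0, 1, 2, 3, 4, 5, 6, 7] the diagonal is [5, 3, 5, 5, 3, 3, 3, 3]. The eigenvalues of L are [0, 3, 3, 3, 3, 5, 5, 8]; the characteristic polynomial is the product of (x - lambda_i), which multiplies out to x^8 - 30x^7 + 375x^6 - 2540x^5 + 10095x^4 - 23598x^3 + 30105x^2 - 16200x. The coefficient of x^7 equals -trace(L) = -30, matching the sum of degrees. There is one zero in the spectrum, matching the 1 component.

x^8 - 30x^7 + 375x^6 - 2540x^5 + 10095x^4 - 23598x^3 + 30105x^2 - 16200x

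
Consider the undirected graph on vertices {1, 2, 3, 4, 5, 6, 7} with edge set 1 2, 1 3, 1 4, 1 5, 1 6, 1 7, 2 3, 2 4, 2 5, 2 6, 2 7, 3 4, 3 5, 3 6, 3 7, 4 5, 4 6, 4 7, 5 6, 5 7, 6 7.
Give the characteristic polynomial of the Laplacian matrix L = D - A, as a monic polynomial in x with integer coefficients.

x^7 - 42x^6 + 735x^5 - 6860x^4 + 36015x^3 - 100842x^2 + 117649x

Each diagonal entry of L is the vertex degree and each off-diagonal entry is -1 where an edge is present, 0 otherwise; in the order [1, 2, 3, 4, 5, 6, 7] the diagonal is [6, 6, 6, 6, 6, 6, 6]. L has integer entries, so p(x) = det(xI - L) has integer coefficients. Expanding the determinant yields x^7 - 42x^6 + 735x^5 - 6860x^4 + 36015x^3 - 100842x^2 + 117649x. The constant term is 0 because L is singular (the all-ones vector lies in its kernel). The eigenvalues sum to 42, which equals trace(L) = 2|E|.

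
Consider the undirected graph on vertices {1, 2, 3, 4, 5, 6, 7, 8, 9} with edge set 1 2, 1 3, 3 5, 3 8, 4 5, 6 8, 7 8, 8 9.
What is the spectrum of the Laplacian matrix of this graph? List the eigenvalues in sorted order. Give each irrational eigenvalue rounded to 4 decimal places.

With the vertex order [1, 2, 3, 4, 5, 6, 7, 8, 9], the degrees are [2, 1, 3, 1, 2, 1, 1, 4, 1], giving D = diag(2, 1, 3, 1, 2, 1, 1, 4, 1) and L = D - A. Since every row of L sums to 0, the all-ones vector is in the kernel and 0 is an eigenvalue. The single zero eigenvalue shows the graph is connected. There is one zero in the spectrum, matching the 1 component. The largest eigenvalue, 5.3028, is at most the vertex count 9.

[0, 0.2679, 0.3820, 1, 1, 1.6972, 2.6180, 3.7321, 5.3028]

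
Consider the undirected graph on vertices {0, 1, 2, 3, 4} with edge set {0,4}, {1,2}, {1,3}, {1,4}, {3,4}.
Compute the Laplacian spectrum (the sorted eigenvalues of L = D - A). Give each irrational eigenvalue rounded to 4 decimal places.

Reading degrees in the order [0, 1, 2, 3, 4] gives [1, 3, 1, 2, 3]; set D = diag(1, 3, 1, 2, 3) and form L = D - A. Since every row of L sums to 0, the all-ones vector is in the kernel and 0 is an eigenvalue. The single zero eigenvalue shows the graph is connected. The eigenvalues sum to 10, which equals trace(L) = 2|E|.

[0, 0.6972, 1.3820, 3.6180, 4.3028]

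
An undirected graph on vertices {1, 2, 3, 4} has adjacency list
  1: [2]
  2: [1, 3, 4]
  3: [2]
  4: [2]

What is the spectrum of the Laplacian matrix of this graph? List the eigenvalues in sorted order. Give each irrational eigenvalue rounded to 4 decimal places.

[0, 1, 1, 4]

Reading degrees in the order [1, 2, 3, 4] gives [1, 3, 1, 1]; set D = diag(1, 3, 1, 1) and form L = D - A. Diagonalising L (or applying a numerical eigensolver to the 4x4 matrix) gives the spectrum above. The single zero eigenvalue shows the graph is connected. By the matrix-tree theorem the graph has (1/4) * product of the nonzero eigenvalues = 1 spanning tree. There is one zero in the spectrum, matching the 1 component.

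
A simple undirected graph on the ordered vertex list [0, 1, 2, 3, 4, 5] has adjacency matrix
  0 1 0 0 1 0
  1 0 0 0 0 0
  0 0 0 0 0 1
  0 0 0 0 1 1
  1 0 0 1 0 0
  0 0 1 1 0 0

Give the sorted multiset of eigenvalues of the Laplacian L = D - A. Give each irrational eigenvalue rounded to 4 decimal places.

With the vertex order [0, 1, 2, 3, 4, 5], the degrees are [2, 1, 1, 2, 2, 2], giving D = diag(2, 1, 1, 2, 2, 2) and L = D - A. Since every row of L sums to 0, the all-ones vector is in the kernel and 0 is an eigenvalue. There is one zero in the spectrum, matching the 1 component.

[0, 0.2679, 1, 2, 3, 3.7321]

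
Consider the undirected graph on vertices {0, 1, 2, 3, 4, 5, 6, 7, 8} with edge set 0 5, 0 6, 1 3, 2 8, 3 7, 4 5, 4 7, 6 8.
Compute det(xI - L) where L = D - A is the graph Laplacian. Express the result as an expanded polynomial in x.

x^9 - 16x^8 + 105x^7 - 364x^6 + 715x^5 - 792x^4 + 462x^3 - 120x^2 + 9x

Reading degrees in the order [0, 1, 2, 3, 4, 5, 6, 7, 8] gives [2, 1, 1, 2, 2, 2, 2, 2, 2]; set D = diag(2, 1, 1, 2, 2, 2, 2, 2, 2) and form L = D - A. L has integer entries, so p(x) = det(xI - L) has integer coefficients. Expanding the determinant yields x^9 - 16x^8 + 105x^7 - 364x^6 + 715x^5 - 792x^4 + 462x^3 - 120x^2 + 9x. The constant term is 0 because L is singular (the all-ones vector lies in its kernel). The eigenvalues sum to 16, which equals trace(L) = 2|E|. By the matrix-tree theorem the graph has (1/9) * product of the nonzero eigenvalues = 1 spanning tree.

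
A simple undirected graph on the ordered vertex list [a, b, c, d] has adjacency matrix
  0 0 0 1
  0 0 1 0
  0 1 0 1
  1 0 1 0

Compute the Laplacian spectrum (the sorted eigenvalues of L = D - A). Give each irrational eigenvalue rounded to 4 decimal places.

Each diagonal entry of L is the vertex degree and each off-diagonal entry is -1 where an edge is present, 0 otherwise; in the order [a, b, c, d] the diagonal is [1, 1, 2, 2]. Since every row of L sums to 0, the all-ones vector is in the kernel and 0 is an eigenvalue. There is one zero in the spectrum, matching the 1 component.

[0, 0.5858, 2, 3.4142]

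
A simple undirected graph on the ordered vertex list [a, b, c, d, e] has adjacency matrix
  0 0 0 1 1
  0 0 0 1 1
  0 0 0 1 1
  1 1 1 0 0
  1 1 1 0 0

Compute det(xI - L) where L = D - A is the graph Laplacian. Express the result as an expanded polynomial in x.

x^5 - 12x^4 + 51x^3 - 92x^2 + 60x

Each diagonal entry of L is the vertex degree and each off-diagonal entry is -1 where an edge is present, 0 otherwise; in the order [a, b, c, d, e] the diagonal is [2, 2, 2, 3, 3]. L has integer entries, so p(x) = det(xI - L) has integer coefficients. Expanding the determinant yields x^5 - 12x^4 + 51x^3 - 92x^2 + 60x. The coefficient of x^4 equals -trace(L) = -12, matching the sum of degrees.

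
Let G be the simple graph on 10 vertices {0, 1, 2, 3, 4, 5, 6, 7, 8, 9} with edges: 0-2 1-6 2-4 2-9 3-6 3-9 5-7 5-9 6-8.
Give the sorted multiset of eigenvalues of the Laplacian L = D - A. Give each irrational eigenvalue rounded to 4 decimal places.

Reading degrees in the order [0, 1, 2, 3, 4, 5, 6, 7, 8, 9] gives [1, 1, 3, 2, 1, 2, 3, 1, 1, 3]; set D = diag(1, 1, 3, 2, 1, 2, 3, 1, 1, 3) and form L = D - A. Diagonalising L (or applying a numerical eigensolver to the 10x10 matrix) gives the spectrum above. There is one zero in the spectrum, matching the 1 component. The eigenvalues sum to 18, which equals trace(L) = 2|E|.

[0, 0.1772, 0.3300, 1, 1, 1.2293, 2.2486, 3.2174, 4.0502, 4.7472]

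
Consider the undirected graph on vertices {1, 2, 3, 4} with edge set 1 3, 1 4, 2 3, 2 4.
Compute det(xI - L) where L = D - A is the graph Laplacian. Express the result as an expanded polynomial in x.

x^4 - 8x^3 + 20x^2 - 16x

Each diagonal entry of L is the vertex degree and each off-diagonal entry is -1 where an edge is present, 0 otherwise; in the order [1, 2, 3, 4] the diagonal is [2, 2, 2, 2]. L has integer entries, so p(x) = det(xI - L) has integer coefficients. Expanding the determinant yields x^4 - 8x^3 + 20x^2 - 16x. Since p(0) = det(-L) = 0, x divides p(x). There is one zero in the spectrum, matching the 1 component. By the matrix-tree theorem the graph has (1/4) * product of the nonzero eigenvalues = 4 spanning trees.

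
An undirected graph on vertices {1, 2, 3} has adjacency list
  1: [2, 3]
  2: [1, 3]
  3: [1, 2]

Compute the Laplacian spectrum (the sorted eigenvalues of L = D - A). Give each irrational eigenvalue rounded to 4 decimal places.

[0, 3, 3]

With the vertex order [1, 2, 3], the degrees are [2, 2, 2], giving D = diag(2, 2, 2) and L = D - A. L is symmetric positive semidefinite, so every eigenvalue is real and nonnegative. The largest eigenvalue, 3, is at most the vertex count 3.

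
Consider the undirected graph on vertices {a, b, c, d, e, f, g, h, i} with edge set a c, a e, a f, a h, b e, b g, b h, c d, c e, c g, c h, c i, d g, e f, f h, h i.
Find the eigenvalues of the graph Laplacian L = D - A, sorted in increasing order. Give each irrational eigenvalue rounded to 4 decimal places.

Reading degrees in the order [a, b, c, d, e, f, g, h, i] gives [4, 3, 6, 2, 4, 3, 3, 5, 2]; set D = diag(4, 3, 6, 2, 4, 3, 3, 5, 2) and form L = D - A. Since every row of L sums to 0, the all-ones vector is in the kernel and 0 is an eigenvalue. By the matrix-tree theorem the graph has (1/9) * product of the nonzero eigenvalues = 2224 spanning trees.

[0, 1.2612, 1.7864, 2.4821, 4, 4.1807, 4.6374, 6.1619, 7.4903]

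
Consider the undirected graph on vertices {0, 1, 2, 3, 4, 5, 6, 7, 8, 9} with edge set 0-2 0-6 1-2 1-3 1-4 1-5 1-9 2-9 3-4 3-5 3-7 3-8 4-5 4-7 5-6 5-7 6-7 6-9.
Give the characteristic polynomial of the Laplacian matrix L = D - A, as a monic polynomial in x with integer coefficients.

x^10 - 36x^9 + 557x^8 - 4838x^7 + 25844x^6 - 87406x^5 + 185451x^4 - 235302x^3 + 159647x^2 - 43300x

Each diagonal entry of L is the vertex degree and each off-diagonal entry is -1 where an edge is present, 0 otherwise; in the order [0, 1, 2, 3, 4, 5, 6, 7, 8, 9] the diagonal is [2, 5, 3, 5, 4, 5, 4, 4, 1, 3]. Computing det(xI - L) by cofactor expansion (or equivalently via sum-over-permutations) gives x^10 - 36x^9 + 557x^8 - 4838x^7 + 25844x^6 - 87406x^5 + 185451x^4 - 235302x^3 + 159647x^2 - 43300x. Since p(0) = det(-L) = 0, x divides p(x). The eigenvalues sum to 36, which equals trace(L) = 2|E|.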